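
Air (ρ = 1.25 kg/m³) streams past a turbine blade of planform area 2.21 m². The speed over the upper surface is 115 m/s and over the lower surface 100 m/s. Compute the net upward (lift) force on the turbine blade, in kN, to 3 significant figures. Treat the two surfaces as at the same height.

F = 4.45 kN

From P + ½ρv² = const at equal height, P_low − P_up = ½ρ(v_up² − v_low²).
ΔP = ½·1.25·(115² − 100²) = 2020 Pa.
Lift = ΔP · A = 2020 × 2.21 = 4450 N.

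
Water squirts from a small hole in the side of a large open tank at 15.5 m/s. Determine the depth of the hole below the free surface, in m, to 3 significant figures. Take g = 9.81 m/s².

h ≈ 12.2 m

Torricelli: v = √(2gh), so h = v²/(2g).
h = 15.5²/(2·9.81) = 240/19.62 = 12.2 m.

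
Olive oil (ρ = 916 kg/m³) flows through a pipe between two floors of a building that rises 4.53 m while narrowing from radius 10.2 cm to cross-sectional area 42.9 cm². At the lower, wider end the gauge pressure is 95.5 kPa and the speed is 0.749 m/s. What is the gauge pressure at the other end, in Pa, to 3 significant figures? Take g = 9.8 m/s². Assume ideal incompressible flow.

P₂ ≈ 40200 Pa

Continuity gives A₁v₁ = A₂v₂, so v₂ = (327 cm²)/(42.9 cm²) × 0.749 m/s = 5.71 m/s.
Applying Bernoulli between the two ends and solving for P₂: P₂ = P₁ + ½ρ(v₁² − v₂²) − ρgΔh.
P₂ = 95500 + ½·916·(0.749² − 5.71²) − 916·9.8·(+4.53) = 95500 + (-14700) − (40700) = 40200 Pa.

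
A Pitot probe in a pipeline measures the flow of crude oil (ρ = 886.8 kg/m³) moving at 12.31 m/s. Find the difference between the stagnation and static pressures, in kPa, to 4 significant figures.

At the stagnation point the flow is brought to rest, so Bernoulli gives P_stag − P_static = ½ρv².
ΔP = ½·886.8·12.31² = 67190 Pa.

ΔP ≈ 67.19 kPa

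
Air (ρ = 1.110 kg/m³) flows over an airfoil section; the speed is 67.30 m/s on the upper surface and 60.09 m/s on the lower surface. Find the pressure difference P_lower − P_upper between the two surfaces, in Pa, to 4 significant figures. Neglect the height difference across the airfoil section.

With negligible Δh, P + ½ρv² is constant, so P_low − P_up = ½ρ(v_up² − v_low²).
ΔP = ½·1.110·(67.30² − 60.09²) = 509.8 Pa.

ΔP ≈ 509.8 Pa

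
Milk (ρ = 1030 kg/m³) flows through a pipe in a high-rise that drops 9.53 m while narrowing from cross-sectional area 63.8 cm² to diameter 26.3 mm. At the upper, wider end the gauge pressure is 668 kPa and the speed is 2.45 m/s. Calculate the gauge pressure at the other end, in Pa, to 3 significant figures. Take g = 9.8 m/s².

P₂ = 341000 Pa

Continuity gives A₁v₁ = A₂v₂, so v₂ = (63.8 cm²)/(5.43 cm²) × 2.45 m/s = 28.8 m/s.
Applying Bernoulli between the two ends and solving for P₂: P₂ = P₁ + ½ρ(v₁² − v₂²) − ρgΔh.
P₂ = 668000 + ½·1030·(2.45² − 28.8²) − 1030·9.8·(−9.53) = 668000 + (-423000) − (-96200) = 341000 Pa.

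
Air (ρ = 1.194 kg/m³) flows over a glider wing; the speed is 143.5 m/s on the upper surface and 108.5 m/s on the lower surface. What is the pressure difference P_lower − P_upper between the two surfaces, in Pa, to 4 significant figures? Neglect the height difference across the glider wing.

Bernoulli (same height): P_lower − P_upper = ½ρ(v_upper² − v_lower²).
ΔP = ½·1.194·(143.5² − 108.5²) = 5266 Pa.

ΔP = 5266 Pa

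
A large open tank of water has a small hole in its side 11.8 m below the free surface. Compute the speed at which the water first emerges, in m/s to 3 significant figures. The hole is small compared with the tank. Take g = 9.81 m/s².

Bernoulli from surface to hole (P equal, v_surface ≈ 0): v = √(2gh) = √(2×9.81×11.8) = 15.2 m/s.

v ≈ 15.2 m/s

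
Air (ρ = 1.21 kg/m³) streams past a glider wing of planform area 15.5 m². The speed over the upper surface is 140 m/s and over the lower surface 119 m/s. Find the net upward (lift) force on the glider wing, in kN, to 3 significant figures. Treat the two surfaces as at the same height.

F = 51.0 kN

From P + ½ρv² = const at equal height, P_low − P_up = ½ρ(v_up² − v_low²).
ΔP = ½·1.21·(140² − 119²) = 3290 Pa.
Lift = ΔP · A = 3290 × 15.5 = 51000 N.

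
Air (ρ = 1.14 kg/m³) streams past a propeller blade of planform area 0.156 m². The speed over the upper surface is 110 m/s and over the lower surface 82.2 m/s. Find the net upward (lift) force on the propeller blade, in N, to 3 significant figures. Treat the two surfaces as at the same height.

475 N

The faster flow above has the lower pressure; Bernoulli (same height) gives ΔP = ½ρ(v_up² − v_low²).
ΔP = ½·1.14·(110² − 82.2²) = 3050 Pa.
Lift = ΔP · A = 3050 × 0.156 = 475 N.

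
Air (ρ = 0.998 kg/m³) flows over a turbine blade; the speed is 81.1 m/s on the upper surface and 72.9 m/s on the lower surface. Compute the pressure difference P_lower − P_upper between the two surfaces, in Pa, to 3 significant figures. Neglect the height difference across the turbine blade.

ΔP ≈ 630 Pa

With negligible Δh, P + ½ρv² is constant, so P_low − P_up = ½ρ(v_up² − v_low²).
ΔP = ½·0.998·(81.1² − 72.9²) = 630 Pa.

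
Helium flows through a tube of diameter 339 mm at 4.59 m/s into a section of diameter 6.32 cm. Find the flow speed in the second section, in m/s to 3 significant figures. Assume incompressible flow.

v₂ ≈ 132 m/s

The volume flow rate is constant, so v₂ = (A₁/A₂)v₁ = (903/31.4)·4.59 = 132 m/s.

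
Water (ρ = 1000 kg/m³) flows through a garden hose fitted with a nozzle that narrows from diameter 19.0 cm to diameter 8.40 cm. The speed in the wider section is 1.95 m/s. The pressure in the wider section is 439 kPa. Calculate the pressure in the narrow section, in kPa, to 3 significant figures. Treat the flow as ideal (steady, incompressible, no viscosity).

P₂ = 391 kPa

Mass conservation (A₁v₁ = A₂v₂) gives v₂ = 1.95 × 284/55.4 = 9.98 m/s.
With no height change, Bernoulli's equation is P₁ + ½ρv₁² = P₂ + ½ρv₂².
P₂ = P₁ − ½ρ(v₂² − v₁²) = 439000 − ½·1000·(9.98² − 1.95²) = 439000 − 47900 = 391000 Pa.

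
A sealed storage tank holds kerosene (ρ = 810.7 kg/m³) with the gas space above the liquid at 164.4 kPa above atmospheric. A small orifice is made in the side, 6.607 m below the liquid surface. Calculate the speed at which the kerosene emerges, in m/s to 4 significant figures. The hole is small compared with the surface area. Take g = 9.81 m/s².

Take point 1 at the surface (v₁ ≈ 0) and point 2 at the hole (at atmospheric pressure). Bernoulli: P₁ + ρg h = P_atm + ½ρv₂².
With P₁ − P_atm = 164400 Pa, v₂ = √(2gh + 2ΔP/ρ) = √(2·9.81·6.607 + 2·164400/810.7) = 23.13 m/s.

v ≈ 23.13 m/s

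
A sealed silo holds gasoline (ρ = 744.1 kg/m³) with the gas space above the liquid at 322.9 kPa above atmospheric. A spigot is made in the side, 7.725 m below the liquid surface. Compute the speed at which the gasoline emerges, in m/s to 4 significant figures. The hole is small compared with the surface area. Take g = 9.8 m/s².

v = 31.93 m/s

Take point 1 at the surface (v₁ ≈ 0) and point 2 at the hole (at atmospheric pressure). Bernoulli: P₁ + ρg h = P_atm + ½ρv₂².
With P₁ − P_atm = 322900 Pa, v₂ = √(2gh + 2ΔP/ρ) = √(2·9.8·7.725 + 2·322900/744.1) = 31.93 m/s.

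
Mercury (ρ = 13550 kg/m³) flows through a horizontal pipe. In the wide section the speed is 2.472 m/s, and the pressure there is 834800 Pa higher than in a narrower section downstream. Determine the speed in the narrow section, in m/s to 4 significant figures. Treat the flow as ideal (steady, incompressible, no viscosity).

11.37 m/s

Along the level pipe P + ½ρv² is conserved, hence v₂² = v₁² + 2(P₁ − P₂)/ρ.
v₂ = √(2.472² + 2·834800/13550) = √(6.111 + 123.2) = 11.37 m/s.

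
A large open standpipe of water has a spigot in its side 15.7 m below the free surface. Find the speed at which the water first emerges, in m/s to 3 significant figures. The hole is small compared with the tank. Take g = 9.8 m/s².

17.5 m/s

Bernoulli from surface to hole (P equal, v_surface ≈ 0): v = √(2gh) = √(2×9.8×15.7) = 17.5 m/s.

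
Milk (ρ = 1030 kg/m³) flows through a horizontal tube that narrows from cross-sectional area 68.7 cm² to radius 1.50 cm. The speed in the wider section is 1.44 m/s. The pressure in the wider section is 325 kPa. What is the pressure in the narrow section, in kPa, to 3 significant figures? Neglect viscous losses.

Continuity gives A₁v₁ = A₂v₂, so v₂ = (68.7 cm²)/(7.07 cm²) × 1.44 m/s = 14.0 m/s.
The pipe is horizontal, so Bernoulli reduces to P₁ + ½ρv₁² = P₂ + ½ρv₂².
P₂ = P₁ − ½ρ(v₂² − v₁²) = 325000 − ½·1030·(14.0² − 1.44²) = 325000 − 99800 = 225000 Pa.

P₂ ≈ 225 kPa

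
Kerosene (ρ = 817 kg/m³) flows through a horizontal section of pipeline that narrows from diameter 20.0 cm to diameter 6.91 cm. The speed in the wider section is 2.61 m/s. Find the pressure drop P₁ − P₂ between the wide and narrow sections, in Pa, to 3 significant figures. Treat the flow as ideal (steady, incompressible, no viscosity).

The volume flow rate is constant, so v₂ = (A₁/A₂)v₁ = (314/37.5)·2.61 = 21.9 m/s.
Bernoulli (h₁ = h₂): P₁ − P₂ = ½ρ(v₂² − v₁²).
P₁ − P₂ = ½·817·(21.9² − 2.61²) = ½·817·471 = 193000 Pa.

ΔP ≈ 193000 Pa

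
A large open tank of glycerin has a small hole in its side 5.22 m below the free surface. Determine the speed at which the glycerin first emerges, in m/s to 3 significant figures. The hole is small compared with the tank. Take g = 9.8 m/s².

Torricelli's result v = √(2gh) gives v = √(2·9.8·5.22) = 10.1 m/s.

v ≈ 10.1 m/s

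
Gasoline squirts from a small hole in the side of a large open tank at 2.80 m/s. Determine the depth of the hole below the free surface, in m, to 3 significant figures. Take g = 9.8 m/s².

0.400 m

Torricelli: v = √(2gh), so h = v²/(2g).
h = 2.80²/(2·9.8) = 7.84/19.60 = 0.400 m.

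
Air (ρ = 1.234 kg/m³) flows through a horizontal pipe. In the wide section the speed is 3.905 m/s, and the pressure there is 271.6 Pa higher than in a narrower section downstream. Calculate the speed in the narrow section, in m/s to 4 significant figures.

With h₁ = h₂, rearranging Bernoulli gives v₂ = √(v₁² + 2ΔP/ρ).
v₂ = √(3.905² + 2·271.6/1.234) = √(15.25 + 440.2) = 21.34 m/s.

v₂ ≈ 21.34 m/s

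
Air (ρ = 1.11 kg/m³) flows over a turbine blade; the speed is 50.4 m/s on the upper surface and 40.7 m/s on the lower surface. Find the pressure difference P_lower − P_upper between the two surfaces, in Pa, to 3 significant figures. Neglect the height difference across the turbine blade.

ΔP ≈ 490 Pa

With negligible Δh, P + ½ρv² is constant, so P_low − P_up = ½ρ(v_up² − v_low²).
ΔP = ½·1.11·(50.4² − 40.7²) = 490 Pa.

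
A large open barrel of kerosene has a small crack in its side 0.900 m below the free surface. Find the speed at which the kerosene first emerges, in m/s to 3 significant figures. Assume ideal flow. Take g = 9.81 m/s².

v ≈ 4.20 m/s

Torricelli's result v = √(2gh) gives v = √(2·9.81·0.900) = 4.20 m/s.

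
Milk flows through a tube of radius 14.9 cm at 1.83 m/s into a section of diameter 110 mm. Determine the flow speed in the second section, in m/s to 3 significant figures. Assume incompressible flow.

The volume flow rate is constant, so v₂ = (A₁/A₂)v₁ = (697/95.0)·1.83 = 13.4 m/s.

v₂ ≈ 13.4 m/s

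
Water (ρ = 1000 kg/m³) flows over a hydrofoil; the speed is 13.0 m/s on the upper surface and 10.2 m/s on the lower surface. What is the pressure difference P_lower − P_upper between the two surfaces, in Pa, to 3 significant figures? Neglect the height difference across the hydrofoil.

ΔP ≈ 32500 Pa

Bernoulli (same height): P_lower − P_upper = ½ρ(v_upper² − v_lower²).
ΔP = ½·1000·(13.0² − 10.2²) = 32500 Pa.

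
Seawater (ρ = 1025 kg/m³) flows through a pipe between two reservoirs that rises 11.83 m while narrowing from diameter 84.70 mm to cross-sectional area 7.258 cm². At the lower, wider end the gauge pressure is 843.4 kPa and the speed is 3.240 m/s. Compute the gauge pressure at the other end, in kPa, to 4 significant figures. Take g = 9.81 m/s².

The volume flow rate is constant, so v₂ = (A₁/A₂)v₁ = (56.35/7.258)·3.240 = 25.15 m/s.
Applying Bernoulli between the two ends and solving for P₂: P₂ = P₁ + ½ρ(v₁² − v₂²) − ρgΔh.
P₂ = 843400 + ½·1025·(3.240² − 25.15²) − 1025·9.81·(+11.83) = 843400 + (-318900) − (119000) = 405600 Pa.

P₂ ≈ 405.6 kPa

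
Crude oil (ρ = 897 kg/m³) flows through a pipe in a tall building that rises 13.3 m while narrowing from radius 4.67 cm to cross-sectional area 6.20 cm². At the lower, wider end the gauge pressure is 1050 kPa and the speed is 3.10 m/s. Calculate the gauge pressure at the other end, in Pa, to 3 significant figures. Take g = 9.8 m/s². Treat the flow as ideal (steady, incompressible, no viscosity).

P₂ ≈ 411000 Pa

By continuity, v₂ = v₁·A₁/A₂ = 3.10·(68.5/6.20) = 34.3 m/s.
Applying Bernoulli between the two ends and solving for P₂: P₂ = P₁ + ½ρ(v₁² − v₂²) − ρgΔh.
P₂ = 1050000 + ½·897·(3.10² − 34.3²) − 897·9.8·(+13.3) = 1050000 + (-522000) − (117000) = 411000 Pa.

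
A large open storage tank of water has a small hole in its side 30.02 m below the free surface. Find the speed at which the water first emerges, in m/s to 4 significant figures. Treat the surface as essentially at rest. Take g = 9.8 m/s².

v ≈ 24.26 m/s

The surface is effectively still and both ends are open, so ½v² = gh and v = √(2·9.8·30.02) = 24.26 m/s.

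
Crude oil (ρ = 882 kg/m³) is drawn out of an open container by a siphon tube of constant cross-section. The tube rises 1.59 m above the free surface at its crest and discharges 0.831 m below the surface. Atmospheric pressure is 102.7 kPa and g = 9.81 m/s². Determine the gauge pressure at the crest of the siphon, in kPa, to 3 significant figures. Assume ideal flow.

The outlet speed comes from Torricelli: v = √(2g·0.831) = 4.04 m/s.
The bore is uniform, so the speed at the crest is the same v. Bernoulli surface→crest: P_atm = P_top + ½ρv² + ρg·h_top.
P_top = 102700 − ½·882·4.04² − 882·9.81·1.59 = 81800 Pa. So P_gauge = P_top − P_atm = -20900 Pa.

P_gauge ≈ -20.9 kPa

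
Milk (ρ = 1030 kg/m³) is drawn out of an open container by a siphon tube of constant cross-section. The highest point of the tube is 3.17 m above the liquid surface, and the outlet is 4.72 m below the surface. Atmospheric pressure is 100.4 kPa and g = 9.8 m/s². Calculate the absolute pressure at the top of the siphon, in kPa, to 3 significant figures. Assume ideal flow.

From the surface to the outlet (both open to atmosphere, surface at rest): v = √(2g·h_out) = √(2·9.8·4.72) = 9.62 m/s.
The bore is uniform, so the speed at the crest is the same v. Bernoulli surface→crest: P_atm = P_top + ½ρv² + ρg·h_top.
P_top = 100400 − ½·1030·9.62² − 1030·9.8·3.17 = 20800 Pa.

P_top = 20.8 kPa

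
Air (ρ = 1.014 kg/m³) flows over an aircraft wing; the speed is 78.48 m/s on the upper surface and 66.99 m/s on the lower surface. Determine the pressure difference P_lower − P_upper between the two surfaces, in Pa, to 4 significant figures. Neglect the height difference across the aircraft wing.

ΔP ≈ 847.4 Pa

Bernoulli (same height): P_lower − P_upper = ½ρ(v_upper² − v_lower²).
ΔP = ½·1.014·(78.48² − 66.99²) = 847.4 Pa.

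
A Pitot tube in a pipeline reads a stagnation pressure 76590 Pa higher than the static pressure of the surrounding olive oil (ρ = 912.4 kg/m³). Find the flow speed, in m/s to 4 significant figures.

v ≈ 12.96 m/s

The dynamic pressure equals the rise in static pressure at the stagnation point: ΔP = ½ρv².
v = √(2ΔP/ρ) = √(2·76590/912.4) = 12.96 m/s.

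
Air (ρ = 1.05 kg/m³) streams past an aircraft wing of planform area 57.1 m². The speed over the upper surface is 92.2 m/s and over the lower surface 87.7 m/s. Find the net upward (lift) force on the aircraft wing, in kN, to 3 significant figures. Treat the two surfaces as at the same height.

With equal heights on the two surfaces, Bernoulli gives P_lower − P_upper = ½ρ(v_upper² − v_lower²).
ΔP = ½·1.05·(92.2² − 87.7²) = 425 Pa.
Lift = ΔP · A = 425 × 57.1 = 24300 N.

F ≈ 24.3 kN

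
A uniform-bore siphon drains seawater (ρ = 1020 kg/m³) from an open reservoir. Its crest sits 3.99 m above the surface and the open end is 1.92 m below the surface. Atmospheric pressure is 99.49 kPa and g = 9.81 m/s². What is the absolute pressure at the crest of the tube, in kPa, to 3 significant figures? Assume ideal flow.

P_top ≈ 40.4 kPa

From the surface to the outlet (both open to atmosphere, surface at rest): v = √(2g·h_out) = √(2·9.81·1.92) = 6.14 m/s.
Continuity keeps v the same throughout the tube; from surface to crest, P_atm + 0 = P_top + ½ρv² + ρg·h_top.
P_top = 99490 − ½·1020·6.14² − 1020·9.81·3.99 = 40400 Pa.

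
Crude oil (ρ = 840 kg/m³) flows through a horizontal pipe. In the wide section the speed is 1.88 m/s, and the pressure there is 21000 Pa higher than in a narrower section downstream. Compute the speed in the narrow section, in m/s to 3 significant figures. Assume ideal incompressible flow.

Horizontal Bernoulli: P₁ + ½ρv₁² = P₂ + ½ρv₂², so v₂² = v₁² + 2(P₁ − P₂)/ρ.
v₂ = √(1.88² + 2·21000/840) = √(3.53 + 50.0) = 7.32 m/s.

v₂ ≈ 7.32 m/s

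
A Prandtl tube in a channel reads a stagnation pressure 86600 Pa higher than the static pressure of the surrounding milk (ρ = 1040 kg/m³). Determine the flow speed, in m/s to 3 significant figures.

The dynamic pressure equals the rise in static pressure at the stagnation point: ΔP = ½ρv².
v = √(2ΔP/ρ) = √(2·86600/1040) = 12.9 m/s.

v ≈ 12.9 m/s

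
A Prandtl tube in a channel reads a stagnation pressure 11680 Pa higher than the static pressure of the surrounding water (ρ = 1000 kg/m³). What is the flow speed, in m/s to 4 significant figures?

v ≈ 4.833 m/s

At the stagnation point the flow is brought to rest, so Bernoulli gives P_stag − P_static = ½ρv².
v = √(2ΔP/ρ) = √(2·11680/1000) = 4.833 m/s.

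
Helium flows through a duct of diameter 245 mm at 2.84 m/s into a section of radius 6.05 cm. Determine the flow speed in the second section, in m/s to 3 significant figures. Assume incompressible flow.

v₂ ≈ 11.6 m/s

The volume flow rate is constant, so v₂ = (A₁/A₂)v₁ = (471/115)·2.84 = 11.6 m/s.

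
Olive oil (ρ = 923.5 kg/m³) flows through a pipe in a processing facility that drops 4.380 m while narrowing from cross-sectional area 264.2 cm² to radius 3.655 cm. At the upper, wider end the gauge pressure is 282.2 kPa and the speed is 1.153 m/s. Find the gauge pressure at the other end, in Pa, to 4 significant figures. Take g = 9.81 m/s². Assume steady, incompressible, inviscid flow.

By continuity, v₂ = v₁·A₁/A₂ = 1.153·(264.2/41.97) = 7.258 m/s.
Applying Bernoulli between the two ends and solving for P₂: P₂ = P₁ + ½ρ(v₁² − v₂²) − ρgΔh.
P₂ = 282200 + ½·923.5·(1.153² − 7.258²) − 923.5·9.81·(−4.380) = 282200 + (-23710) − (-39680) = 298200 Pa.

298200 Pa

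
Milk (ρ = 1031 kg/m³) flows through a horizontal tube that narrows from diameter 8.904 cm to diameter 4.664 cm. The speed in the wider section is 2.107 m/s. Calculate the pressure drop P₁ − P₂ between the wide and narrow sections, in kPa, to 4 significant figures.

By continuity, v₂ = v₁·A₁/A₂ = 2.107·(62.27/17.08) = 7.679 m/s.
With no height change, Bernoulli's equation is P₁ + ½ρv₁² = P₂ + ½ρv₂².
P₁ − P₂ = ½·1031·(7.679² − 2.107²) = ½·1031·54.53 = 28110 Pa.

ΔP ≈ 28.11 kPa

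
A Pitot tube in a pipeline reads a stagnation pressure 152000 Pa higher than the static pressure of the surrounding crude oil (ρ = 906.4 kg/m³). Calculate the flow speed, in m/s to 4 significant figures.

At the stagnation point the flow is brought to rest, so Bernoulli gives P_stag − P_static = ½ρv².
v = √(2ΔP/ρ) = √(2·152000/906.4) = 18.31 m/s.

v = 18.31 m/s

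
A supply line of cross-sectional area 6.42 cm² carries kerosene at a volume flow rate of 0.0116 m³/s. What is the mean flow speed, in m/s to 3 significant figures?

v = 18.1 m/s

Q = 0.0116 m³/s = 0.0116 m³/s.
v = Q/A = 0.0116 / 0.000642 = 18.1 m/s.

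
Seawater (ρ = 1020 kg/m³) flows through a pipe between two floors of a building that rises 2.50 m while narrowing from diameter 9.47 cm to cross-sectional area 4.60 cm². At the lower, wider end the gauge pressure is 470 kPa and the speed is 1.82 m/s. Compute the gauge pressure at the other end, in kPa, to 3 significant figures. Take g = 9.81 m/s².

P₂ = 50.6 kPa

The volume flow rate is constant, so v₂ = (A₁/A₂)v₁ = (70.4/4.60)·1.82 = 27.9 m/s.
Applying Bernoulli between the two ends and solving for P₂: P₂ = P₁ + ½ρ(v₁² − v₂²) − ρgΔh.
P₂ = 470000 + ½·1020·(1.82² − 27.9²) − 1020·9.81·(+2.50) = 470000 + (-394000) − (25000) = 50600 Pa.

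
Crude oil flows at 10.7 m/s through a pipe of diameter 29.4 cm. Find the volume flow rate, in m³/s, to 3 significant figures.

Q = A·v = 0.0679 m² × 10.7 m/s = 0.726 m³/s.

Q ≈ 0.726 m³/s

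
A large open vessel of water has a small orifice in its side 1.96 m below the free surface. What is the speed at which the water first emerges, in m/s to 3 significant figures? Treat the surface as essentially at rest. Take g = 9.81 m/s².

The surface is effectively still and both ends are open, so ½v² = gh and v = √(2·9.81·1.96) = 6.20 m/s.

v ≈ 6.20 m/s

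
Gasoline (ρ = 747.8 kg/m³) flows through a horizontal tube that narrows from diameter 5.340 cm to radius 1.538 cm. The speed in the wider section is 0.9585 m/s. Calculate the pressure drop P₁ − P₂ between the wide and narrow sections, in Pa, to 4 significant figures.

ΔP ≈ 2777 Pa

The volume flow rate is constant, so v₂ = (A₁/A₂)v₁ = (22.40/7.431)·0.9585 = 2.889 m/s.
Bernoulli (h₁ = h₂): P₁ − P₂ = ½ρ(v₂² − v₁²).
P₁ − P₂ = ½·747.8·(2.889² − 0.9585²) = ½·747.8·7.426 = 2777 Pa.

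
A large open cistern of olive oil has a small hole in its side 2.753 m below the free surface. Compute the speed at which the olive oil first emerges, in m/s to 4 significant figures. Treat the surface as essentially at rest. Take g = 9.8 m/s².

The surface is effectively still and both ends are open, so ½v² = gh and v = √(2·9.8·2.753) = 7.346 m/s.

v ≈ 7.346 m/s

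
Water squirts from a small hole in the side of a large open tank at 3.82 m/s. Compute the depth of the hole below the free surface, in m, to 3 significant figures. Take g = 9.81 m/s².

Inverting v = √(2gh) gives h = v² / 2g.
h = 3.82²/(2·9.81) = 14.6/19.62 = 0.744 m.

h ≈ 0.744 m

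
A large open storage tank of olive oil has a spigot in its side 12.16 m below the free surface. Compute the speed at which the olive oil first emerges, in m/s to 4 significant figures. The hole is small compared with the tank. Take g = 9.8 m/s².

Torricelli's result v = √(2gh) gives v = √(2·9.8·12.16) = 15.44 m/s.

v ≈ 15.44 m/s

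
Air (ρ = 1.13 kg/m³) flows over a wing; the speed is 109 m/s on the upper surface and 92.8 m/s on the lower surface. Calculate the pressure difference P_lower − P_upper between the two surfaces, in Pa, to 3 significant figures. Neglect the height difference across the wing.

The pressure is lower where the speed is higher: ΔP = ½ρ(v_up² − v_low²).
ΔP = ½·1.13·(109² − 92.8²) = 1850 Pa.

ΔP = 1850 Pa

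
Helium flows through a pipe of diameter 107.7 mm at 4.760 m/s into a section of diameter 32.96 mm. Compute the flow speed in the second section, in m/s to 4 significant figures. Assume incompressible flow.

The volume flow rate is constant, so v₂ = (A₁/A₂)v₁ = (91.10/8.532)·4.760 = 50.82 m/s.

v₂ = 50.82 m/s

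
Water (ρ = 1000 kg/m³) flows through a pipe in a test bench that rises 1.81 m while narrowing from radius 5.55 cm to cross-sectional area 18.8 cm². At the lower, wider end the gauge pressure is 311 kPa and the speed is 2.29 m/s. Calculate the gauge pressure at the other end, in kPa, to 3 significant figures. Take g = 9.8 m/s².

Continuity gives A₁v₁ = A₂v₂, so v₂ = (96.8 cm²)/(18.8 cm²) × 2.29 m/s = 11.8 m/s.
Bernoulli: P₁ + ½ρv₁² + ρg h₁ = P₂ + ½ρv₂² + ρg h₂, so P₂ = P₁ + ½ρ(v₁² − v₂²) − ρg(h₂ − h₁).
P₂ = 311000 + ½·1000·(2.29² − 11.8²) − 1000·9.8·(+1.81) = 311000 + (-66800) − (17700) = 226000 Pa.

P₂ ≈ 226 kPa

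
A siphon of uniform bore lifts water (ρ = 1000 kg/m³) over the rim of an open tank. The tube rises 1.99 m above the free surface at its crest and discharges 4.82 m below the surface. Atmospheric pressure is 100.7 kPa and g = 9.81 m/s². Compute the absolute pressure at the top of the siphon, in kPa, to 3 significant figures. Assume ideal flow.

Bernoulli surface→outlet gives ½v² = g·h_out, so v = √(2·9.81·4.82) = 9.72 m/s.
Continuity keeps v the same throughout the tube; from surface to crest, P_atm + 0 = P_top + ½ρv² + ρg·h_top.
P_top = 100700 − ½·1000·9.72² − 1000·9.81·1.99 = 33900 Pa.

P_top ≈ 33.9 kPa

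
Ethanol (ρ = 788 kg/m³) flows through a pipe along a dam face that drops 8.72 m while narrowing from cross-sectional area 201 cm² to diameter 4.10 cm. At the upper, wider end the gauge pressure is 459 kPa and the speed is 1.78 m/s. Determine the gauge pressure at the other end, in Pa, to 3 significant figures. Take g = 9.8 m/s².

Continuity gives A₁v₁ = A₂v₂, so v₂ = (201 cm²)/(13.2 cm²) × 1.78 m/s = 27.1 m/s.
Bernoulli: P₁ + ½ρv₁² + ρg h₁ = P₂ + ½ρv₂² + ρg h₂, so P₂ = P₁ + ½ρ(v₁² − v₂²) − ρg(h₂ − h₁).
P₂ = 459000 + ½·788·(1.78² − 27.1²) − 788·9.8·(−8.72) = 459000 + (-288000) − (-67300) = 238000 Pa.

P₂ = 238000 Pa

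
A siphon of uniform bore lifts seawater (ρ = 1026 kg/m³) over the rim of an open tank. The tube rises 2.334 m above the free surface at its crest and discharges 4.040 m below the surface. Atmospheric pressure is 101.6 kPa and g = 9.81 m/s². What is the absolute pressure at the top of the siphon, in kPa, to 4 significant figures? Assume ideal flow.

Bernoulli surface→outlet gives ½v² = g·h_out, so v = √(2·9.81·4.040) = 8.903 m/s.
With constant cross-section the crest speed equals v; applying Bernoulli from the surface up to the crest, P_top = P_atm − ½ρv² − ρg·h_top.
P_top = 101600 − ½·1026·8.903² − 1026·9.81·2.334 = 37450 Pa.

37.45 kPa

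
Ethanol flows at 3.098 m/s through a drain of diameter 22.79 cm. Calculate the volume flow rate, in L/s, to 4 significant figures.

Q = A·v = 0.04079 m² × 3.098 m/s = 0.1264 m³/s.
Converting: 0.1264 m³/s × 1000 = 126.4 L/s.

Q ≈ 126.4 L/s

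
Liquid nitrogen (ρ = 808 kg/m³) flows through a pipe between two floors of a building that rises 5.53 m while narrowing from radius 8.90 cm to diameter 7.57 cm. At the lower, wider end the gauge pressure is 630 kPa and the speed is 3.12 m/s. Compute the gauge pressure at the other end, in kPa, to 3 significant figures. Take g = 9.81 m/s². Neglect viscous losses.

P₂ ≈ 470 kPa

By continuity, v₂ = v₁·A₁/A₂ = 3.12·(249/45.0) = 17.3 m/s.
Energy conservation along the streamline gives P₂ = P₁ − ½ρ(v₂² − v₁²) − ρg(h₂ − h₁).
P₂ = 630000 + ½·808·(3.12² − 17.3²) − 808·9.81·(+5.53) = 630000 + (-116000) − (43800) = 470000 Pa.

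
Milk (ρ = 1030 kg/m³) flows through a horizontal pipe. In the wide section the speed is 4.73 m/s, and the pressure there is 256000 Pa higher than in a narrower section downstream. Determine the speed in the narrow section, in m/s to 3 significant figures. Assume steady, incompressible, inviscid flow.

v₂ ≈ 22.8 m/s

Along the level pipe P + ½ρv² is conserved, hence v₂² = v₁² + 2(P₁ − P₂)/ρ.
v₂ = √(4.73² + 2·256000/1030) = √(22.4 + 497) = 22.8 m/s.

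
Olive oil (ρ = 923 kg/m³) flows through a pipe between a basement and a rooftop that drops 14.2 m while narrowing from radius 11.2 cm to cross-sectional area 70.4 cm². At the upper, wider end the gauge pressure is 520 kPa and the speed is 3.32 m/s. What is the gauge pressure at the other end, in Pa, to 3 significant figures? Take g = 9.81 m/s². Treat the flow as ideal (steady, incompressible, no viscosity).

P₂ = 494000 Pa

The volume flow rate is constant, so v₂ = (A₁/A₂)v₁ = (394/70.4)·3.32 = 18.6 m/s.
Bernoulli: P₁ + ½ρv₁² + ρg h₁ = P₂ + ½ρv₂² + ρg h₂, so P₂ = P₁ + ½ρ(v₁² − v₂²) − ρg(h₂ − h₁).
P₂ = 520000 + ½·923·(3.32² − 18.6²) − 923·9.81·(−14.2) = 520000 + (-154000) − (-129000) = 494000 Pa.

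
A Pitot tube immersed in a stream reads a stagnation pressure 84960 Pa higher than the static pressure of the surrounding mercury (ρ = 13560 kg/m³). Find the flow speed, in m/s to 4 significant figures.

v = 3.540 m/s

Bernoulli between the free stream and the stagnation point: ½ρv² = P_stag − P_static.
v = √(2ΔP/ρ) = √(2·84960/13560) = 3.540 m/s.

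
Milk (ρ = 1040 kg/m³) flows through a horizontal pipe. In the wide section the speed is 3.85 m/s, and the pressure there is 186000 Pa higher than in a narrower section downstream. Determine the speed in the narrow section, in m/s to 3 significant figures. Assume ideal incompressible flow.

v₂ = 19.3 m/s

Along the level pipe P + ½ρv² is conserved, hence v₂² = v₁² + 2(P₁ − P₂)/ρ.
v₂ = √(3.85² + 2·186000/1040) = √(14.8 + 358) = 19.3 m/s.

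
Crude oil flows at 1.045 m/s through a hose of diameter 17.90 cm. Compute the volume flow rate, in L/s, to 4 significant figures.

Q = A·v = 0.02516 m² × 1.045 m/s = 0.02630 m³/s.
Converting: 0.02630 m³/s × 1000 = 26.30 L/s.

Q ≈ 26.30 L/s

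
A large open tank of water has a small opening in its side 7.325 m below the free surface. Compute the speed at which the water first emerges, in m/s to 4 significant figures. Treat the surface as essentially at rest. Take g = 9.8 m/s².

Torricelli's result v = √(2gh) gives v = √(2·9.8·7.325) = 11.98 m/s.

11.98 m/s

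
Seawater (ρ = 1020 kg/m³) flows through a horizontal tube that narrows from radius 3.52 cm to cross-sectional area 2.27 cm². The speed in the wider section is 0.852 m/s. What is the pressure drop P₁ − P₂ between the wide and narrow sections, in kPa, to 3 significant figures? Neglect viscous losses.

Mass conservation (A₁v₁ = A₂v₂) gives v₂ = 0.852 × 38.9/2.27 = 14.6 m/s.
Along the horizontal streamline, P + ½ρv² is constant.
P₁ − P₂ = ½·1020·(14.6² − 0.852²) = ½·1020·213 = 108000 Pa.

108 kPa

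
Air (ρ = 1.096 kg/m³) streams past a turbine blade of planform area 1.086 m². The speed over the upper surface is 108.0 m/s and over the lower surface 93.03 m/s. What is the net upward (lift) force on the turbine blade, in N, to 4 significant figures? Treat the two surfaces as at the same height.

F ≈ 1791 N

With equal heights on the two surfaces, Bernoulli gives P_lower − P_upper = ½ρ(v_upper² − v_lower²).
ΔP = ½·1.096·(108.0² − 93.03²) = 1649 Pa.
Lift = ΔP · A = 1649 × 1.086 = 1791 N.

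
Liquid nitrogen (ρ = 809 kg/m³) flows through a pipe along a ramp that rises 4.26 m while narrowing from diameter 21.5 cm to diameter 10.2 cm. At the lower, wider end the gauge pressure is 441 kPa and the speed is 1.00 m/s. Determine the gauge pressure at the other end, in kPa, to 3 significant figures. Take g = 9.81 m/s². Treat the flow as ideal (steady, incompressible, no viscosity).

400 kPa

Continuity gives A₁v₁ = A₂v₂, so v₂ = (363 cm²)/(81.7 cm²) × 1.00 m/s = 4.44 m/s.
Applying Bernoulli between the two ends and solving for P₂: P₂ = P₁ + ½ρ(v₁² − v₂²) − ρgΔh.
P₂ = 441000 + ½·809·(1.00² − 4.44²) − 809·9.81·(+4.26) = 441000 + (-7580) − (33800) = 400000 Pa.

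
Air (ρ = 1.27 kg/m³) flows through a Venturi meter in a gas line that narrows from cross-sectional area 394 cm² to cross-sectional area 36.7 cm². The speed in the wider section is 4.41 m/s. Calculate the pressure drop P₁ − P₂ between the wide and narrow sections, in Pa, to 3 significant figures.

ΔP = 1410 Pa

Mass conservation (A₁v₁ = A₂v₂) gives v₂ = 4.41 × 394/36.7 = 47.3 m/s.
With no height change, Bernoulli's equation is P₁ + ½ρv₁² = P₂ + ½ρv₂².
P₁ − P₂ = ½·1.27·(47.3² − 4.41²) = ½·1.27·2220 = 1410 Pa.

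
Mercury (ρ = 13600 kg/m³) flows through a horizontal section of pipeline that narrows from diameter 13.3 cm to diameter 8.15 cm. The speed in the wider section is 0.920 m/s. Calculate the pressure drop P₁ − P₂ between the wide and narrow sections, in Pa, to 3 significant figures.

The volume flow rate is constant, so v₂ = (A₁/A₂)v₁ = (139/52.2)·0.920 = 2.45 m/s.
Bernoulli (h₁ = h₂): P₁ − P₂ = ½ρ(v₂² − v₁²).
P₁ − P₂ = ½·13600·(2.45² − 0.920²) = ½·13600·5.16 = 35100 Pa.

ΔP ≈ 35100 Pa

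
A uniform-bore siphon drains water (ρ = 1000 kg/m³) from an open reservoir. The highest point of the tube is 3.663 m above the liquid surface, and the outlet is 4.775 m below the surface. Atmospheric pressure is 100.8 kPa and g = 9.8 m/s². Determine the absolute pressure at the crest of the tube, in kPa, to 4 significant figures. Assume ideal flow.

The outlet speed comes from Torricelli: v = √(2g·4.775) = 9.674 m/s.
Continuity keeps v the same throughout the tube; from surface to crest, P_atm + 0 = P_top + ½ρv² + ρg·h_top.
P_top = 100800 − ½·1000·9.674² − 1000·9.8·3.663 = 18110 Pa.

P_top ≈ 18.11 kPa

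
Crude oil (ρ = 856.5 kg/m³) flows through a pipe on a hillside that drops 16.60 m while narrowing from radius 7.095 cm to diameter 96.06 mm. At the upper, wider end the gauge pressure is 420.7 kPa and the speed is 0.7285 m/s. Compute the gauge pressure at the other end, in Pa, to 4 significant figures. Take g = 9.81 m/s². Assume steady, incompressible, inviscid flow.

P₂ ≈ 559300 Pa

The volume flow rate is constant, so v₂ = (A₁/A₂)v₁ = (158.1/72.47)·0.7285 = 1.590 m/s.
Applying Bernoulli between the two ends and solving for P₂: P₂ = P₁ + ½ρ(v₁² − v₂²) − ρgΔh.
P₂ = 420700 + ½·856.5·(0.7285² − 1.590²) − 856.5·9.81·(−16.60) = 420700 + (-854.9) − (-139500) = 559300 Pa.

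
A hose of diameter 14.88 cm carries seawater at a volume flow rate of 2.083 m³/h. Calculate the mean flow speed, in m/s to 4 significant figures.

Q = 2.083 m³/h = 0.0005786 m³/s.
v = Q/A = 0.0005786 / 0.01739 = 0.03327 m/s.

v = 0.03327 m/s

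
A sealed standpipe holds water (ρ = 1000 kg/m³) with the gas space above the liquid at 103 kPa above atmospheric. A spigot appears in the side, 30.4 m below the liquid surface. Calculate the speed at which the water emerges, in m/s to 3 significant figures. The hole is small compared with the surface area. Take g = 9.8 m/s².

v ≈ 28.3 m/s

Take point 1 at the surface (v₁ ≈ 0) and point 2 at the hole (at atmospheric pressure). Bernoulli: P₁ + ρg h = P_atm + ½ρv₂².
With P₁ − P_atm = 103000 Pa, v₂ = √(2gh + 2ΔP/ρ) = √(2·9.8·30.4 + 2·103000/1000) = 28.3 m/s.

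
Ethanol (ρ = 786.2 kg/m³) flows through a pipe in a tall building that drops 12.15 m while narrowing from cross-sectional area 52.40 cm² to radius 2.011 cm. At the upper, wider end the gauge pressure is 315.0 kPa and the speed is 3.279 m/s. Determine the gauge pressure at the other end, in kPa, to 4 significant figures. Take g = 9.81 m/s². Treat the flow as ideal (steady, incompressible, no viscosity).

P₂ = 341.0 kPa

Continuity gives A₁v₁ = A₂v₂, so v₂ = (52.40 cm²)/(12.70 cm²) × 3.279 m/s = 13.52 m/s.
Bernoulli: P₁ + ½ρv₁² + ρg h₁ = P₂ + ½ρv₂² + ρg h₂, so P₂ = P₁ + ½ρ(v₁² − v₂²) − ρg(h₂ − h₁).
P₂ = 315000 + ½·786.2·(3.279² − 13.52²) − 786.2·9.81·(−12.15) = 315000 + (-67670) − (-93710) = 341000 Pa.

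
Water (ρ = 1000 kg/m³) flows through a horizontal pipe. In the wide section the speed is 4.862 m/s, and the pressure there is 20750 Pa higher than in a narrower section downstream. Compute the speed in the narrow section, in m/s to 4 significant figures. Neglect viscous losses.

v₂ = 8.071 m/s

Horizontal Bernoulli: P₁ + ½ρv₁² = P₂ + ½ρv₂², so v₂² = v₁² + 2(P₁ − P₂)/ρ.
v₂ = √(4.862² + 2·20750/1000) = √(23.64 + 41.50) = 8.071 m/s.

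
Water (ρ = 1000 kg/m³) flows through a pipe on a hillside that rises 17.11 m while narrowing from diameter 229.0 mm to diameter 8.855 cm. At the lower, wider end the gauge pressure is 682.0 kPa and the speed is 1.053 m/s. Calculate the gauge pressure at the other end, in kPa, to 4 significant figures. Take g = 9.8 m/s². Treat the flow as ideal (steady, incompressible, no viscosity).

Continuity gives A₁v₁ = A₂v₂, so v₂ = (411.9 cm²)/(61.58 cm²) × 1.053 m/s = 7.042 m/s.
Applying Bernoulli between the two ends and solving for P₂: P₂ = P₁ + ½ρ(v₁² − v₂²) − ρgΔh.
P₂ = 682000 + ½·1000·(1.053² − 7.042²) − 1000·9.8·(+17.11) = 682000 + (-24240) − (167700) = 490100 Pa.

P₂ = 490.1 kPa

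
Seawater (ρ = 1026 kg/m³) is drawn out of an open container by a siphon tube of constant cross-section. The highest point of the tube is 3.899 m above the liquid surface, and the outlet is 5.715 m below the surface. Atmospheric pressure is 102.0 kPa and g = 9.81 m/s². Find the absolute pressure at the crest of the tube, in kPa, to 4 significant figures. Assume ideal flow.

Bernoulli surface→outlet gives ½v² = g·h_out, so v = √(2·9.81·5.715) = 10.59 m/s.
With constant cross-section the crest speed equals v; applying Bernoulli from the surface up to the crest, P_top = P_atm − ½ρv² − ρg·h_top.
P_top = 102000 − ½·1026·10.59² − 1026·9.81·3.899 = 5235 Pa.

P_top ≈ 5.235 kPa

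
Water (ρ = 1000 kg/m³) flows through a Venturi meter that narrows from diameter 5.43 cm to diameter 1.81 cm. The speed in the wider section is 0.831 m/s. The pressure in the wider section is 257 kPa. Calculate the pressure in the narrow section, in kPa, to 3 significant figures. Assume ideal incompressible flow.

P₂ ≈ 229 kPa

Continuity gives A₁v₁ = A₂v₂, so v₂ = (23.2 cm²)/(2.57 cm²) × 0.831 m/s = 7.48 m/s.
Along the horizontal streamline, P + ½ρv² is constant.
P₂ = P₁ − ½ρ(v₂² − v₁²) = 257000 − ½·1000·(7.48² − 0.831²) = 257000 − 27600 = 229000 Pa.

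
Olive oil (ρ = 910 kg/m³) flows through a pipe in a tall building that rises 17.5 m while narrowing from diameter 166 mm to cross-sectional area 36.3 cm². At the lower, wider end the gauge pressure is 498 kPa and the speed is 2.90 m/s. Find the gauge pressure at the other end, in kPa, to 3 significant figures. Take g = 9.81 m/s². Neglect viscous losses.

The volume flow rate is constant, so v₂ = (A₁/A₂)v₁ = (216/36.3)·2.90 = 17.3 m/s.
Applying Bernoulli between the two ends and solving for P₂: P₂ = P₁ + ½ρ(v₁² − v₂²) − ρgΔh.
P₂ = 498000 + ½·910·(2.90² − 17.3²) − 910·9.81·(+17.5) = 498000 + (-132000) − (156000) = 210000 Pa.

P₂ ≈ 210 kPa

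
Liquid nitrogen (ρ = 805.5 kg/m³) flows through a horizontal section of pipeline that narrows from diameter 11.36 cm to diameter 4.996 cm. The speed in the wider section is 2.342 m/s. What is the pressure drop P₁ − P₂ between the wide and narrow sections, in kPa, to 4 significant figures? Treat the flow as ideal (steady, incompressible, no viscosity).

By continuity, v₂ = v₁·A₁/A₂ = 2.342·(101.4/19.60) = 12.11 m/s.
With no height change, Bernoulli's equation is P₁ + ½ρv₁² = P₂ + ½ρv₂².
P₁ − P₂ = ½·805.5·(12.11² − 2.342²) = ½·805.5·141.1 = 56840 Pa.

ΔP = 56.84 kPa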